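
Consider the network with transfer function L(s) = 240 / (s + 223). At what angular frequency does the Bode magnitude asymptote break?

223 rad/s

The single real pole at s = −223 gives a corner at ω = 223 rad/s.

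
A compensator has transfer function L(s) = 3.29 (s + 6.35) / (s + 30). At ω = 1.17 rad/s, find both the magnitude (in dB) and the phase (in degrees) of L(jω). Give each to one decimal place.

|L| = -3.0 dB, ∠L = 8.2°

|j1.17 + 6.35| = √(1.17² + 6.35²) = 6.457
|j1.17 + 30| = √(1.17² + 30²) = 30.02
|L(j1.17)| = 3.29 × 6.457 / 30.02 = 0.70757
20 log₁₀(0.70757) = -3.00 dB
∠(j1.17 + 6.35) = arctan(1.17/6.35) = 10.44°
∠(j1.17 + 30) = arctan(1.17/30) = 2.23°
∠L(j1.17) = 10.44° − 2.23° = 8.21°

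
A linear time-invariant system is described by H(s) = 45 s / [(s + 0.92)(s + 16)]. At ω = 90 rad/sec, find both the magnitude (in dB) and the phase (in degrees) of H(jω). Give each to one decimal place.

|j90| = 90
|j90 + 0.92| = √(90² + 0.92²) = 90
|j90 + 16| = √(90² + 16²) = 91.41
|H(j90)| = 45 × 90 / (90 × 91.41) = 0.49226
20 log₁₀(0.49226) = -6.16 dB
∠(j90) = 90.00°
∠(j90 + 0.92) = arctan(90/0.92) = 89.41°
∠(j90 + 16) = arctan(90/16) = 79.92°
∠H(j90) = 90.00° − (89.41° + 79.92°) = -79.33°

|H| = -6.2 dB, ∠H = -79.3°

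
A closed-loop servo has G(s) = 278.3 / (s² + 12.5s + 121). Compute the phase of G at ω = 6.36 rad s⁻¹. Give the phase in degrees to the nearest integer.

∠[(j6.36)² + 12.5(j6.36) + 121] = ∠[80.55 + j79.5] = 44.62°
∠G(j6.36) = −44.62° = -44.62°

-45 deg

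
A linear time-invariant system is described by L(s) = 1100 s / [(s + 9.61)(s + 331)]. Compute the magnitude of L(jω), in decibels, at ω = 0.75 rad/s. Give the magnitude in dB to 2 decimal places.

|j0.75| = 0.75
|j0.75 + 9.61| = √(0.75² + 9.61²) = 9.639
|j0.75 + 331| = √(0.75² + 331²) = 331
|L(j0.75)| = 1100 × 0.75 / (9.639 × 331) = 0.25857
20 log₁₀(0.25857) = -11.748 dB

-11.75 dB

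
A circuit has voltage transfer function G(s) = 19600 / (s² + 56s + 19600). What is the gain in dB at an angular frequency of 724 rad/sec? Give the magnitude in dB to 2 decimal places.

|(j724)² + 56(j724) + 19600| = |-5.0458e+05 + j40544| = 5.062e+05
|G(j724)| = 19600 / 5.062e+05 = 0.03872
20 log₁₀(0.03872) = -28.241 dB

-28.24 dB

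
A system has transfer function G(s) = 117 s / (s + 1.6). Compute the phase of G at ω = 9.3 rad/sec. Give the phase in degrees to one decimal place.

9.8°

∠(j9.3) = 90.00°
∠(j9.3 + 1.6) = arctan(9.3/1.6) = 80.24°
∠G(j9.3) = 90.00° − 80.24° = 9.76°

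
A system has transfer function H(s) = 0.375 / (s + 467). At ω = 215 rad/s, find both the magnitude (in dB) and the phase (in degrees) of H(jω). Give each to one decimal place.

|j215 + 467| = √(215² + 467²) = 514.1
|H(j215)| = 0.375 / 514.1 = 0.00072941
20 log₁₀(0.00072941) = -62.74 dB
∠(j215 + 467) = arctan(215/467) = 24.72°
∠H(j215) = −24.72° = -24.72°

|H| = -62.7 dB, ∠H = -24.7°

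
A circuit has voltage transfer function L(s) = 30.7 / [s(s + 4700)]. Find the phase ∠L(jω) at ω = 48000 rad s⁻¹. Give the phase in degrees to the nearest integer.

-174 deg

∠(j48000 + 4700) = arctan(48000/4700) = 84.41°
∠(j48000) = 90.00°
∠L(j48000) = − (84.41° + 90.00°) = -174.41°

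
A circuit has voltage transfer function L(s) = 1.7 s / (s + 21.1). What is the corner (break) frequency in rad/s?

21.1 rad/s

The single real pole at s = −21.1 gives a corner at ω = 21.1 rad/s.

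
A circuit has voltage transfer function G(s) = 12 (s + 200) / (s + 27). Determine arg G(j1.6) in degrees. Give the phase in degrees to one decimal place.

-2.9 deg

∠(j1.6 + 200) = arctan(1.6/200) = 0.46°
∠(j1.6 + 27) = arctan(1.6/27) = 3.39°
∠G(j1.6) = 0.46° − 3.39° = -2.93°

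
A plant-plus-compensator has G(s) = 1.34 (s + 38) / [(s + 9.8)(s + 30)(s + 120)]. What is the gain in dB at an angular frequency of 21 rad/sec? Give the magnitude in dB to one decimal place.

|j21 + 38| = √(21² + 38²) = 43.42
|j21 + 9.8| = √(21² + 9.8²) = 23.17
|j21 + 30| = √(21² + 30²) = 36.62
|j21 + 120| = √(21² + 120²) = 121.8
|G(j21)| = 1.34 × 43.42 / (23.17 × 36.62 × 121.8) = 0.00056274
20 log₁₀(0.00056274) = -64.99 dB

-65.0 dB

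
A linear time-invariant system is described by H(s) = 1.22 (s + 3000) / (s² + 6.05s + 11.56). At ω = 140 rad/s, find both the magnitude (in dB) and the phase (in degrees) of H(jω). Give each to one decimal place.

|H| = -14.6 dB, ∠H = -174.9°

|j140 + 3000| = √(140² + 3000²) = 3003
|(j140)² + 6.05(j140) + 11.56| = |-19588 + j847| = 1.961e+04
|H(j140)| = 1.22 × 3003 / 1.961e+04 = 0.18687
20 log₁₀(0.18687) = -14.57 dB
∠(j140 + 3000) = arctan(140/3000) = 2.67°
∠[(j140)² + 6.05(j140) + 11.56] = ∠[-19588 + j847] = 177.52°
∠H(j140) = 2.67° − 177.52° = -174.85°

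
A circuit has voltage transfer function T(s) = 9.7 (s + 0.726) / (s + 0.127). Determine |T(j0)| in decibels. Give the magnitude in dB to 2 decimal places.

T(0) = 9.7 × 0.726 / 0.127 = 55.45
20 log₁₀(55.45) = 34.878 dB

34.88 dB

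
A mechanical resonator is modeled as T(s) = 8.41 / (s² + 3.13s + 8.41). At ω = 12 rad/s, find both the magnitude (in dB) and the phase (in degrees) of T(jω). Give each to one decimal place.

|(j12)² + 3.13(j12) + 8.41| = |-135.59 + j37.56| = 140.7
|T(j12)| = 8.41 / 140.7 = 0.059774
20 log₁₀(0.059774) = -24.47 dB
∠[(j12)² + 3.13(j12) + 8.41] = ∠[-135.59 + j37.56] = 164.52°
∠T(j12) = −164.52° = -164.52°

|T| = -24.5 dB, ∠T = -164.5°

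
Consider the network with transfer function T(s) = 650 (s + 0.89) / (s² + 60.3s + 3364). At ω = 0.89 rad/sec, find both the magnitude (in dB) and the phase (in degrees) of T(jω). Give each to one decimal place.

|T| = -12.3 dB, ∠T = 44.1 deg

|j0.89 + 0.89| = √(0.89² + 0.89²) = 1.259
|(j0.89)² + 60.3(j0.89) + 3364| = |3363.2 + j53.667| = 3364
|T(j0.89)| = 650 × 1.259 / 3364 = 0.24323
20 log₁₀(0.24323) = -12.28 dB
∠(j0.89 + 0.89) = arctan(0.89/0.89) = 45.00°
∠[(j0.89)² + 60.3(j0.89) + 3364] = ∠[3363.2 + j53.667] = 0.91°
∠T(j0.89) = 45.00° − 0.91° = 44.09°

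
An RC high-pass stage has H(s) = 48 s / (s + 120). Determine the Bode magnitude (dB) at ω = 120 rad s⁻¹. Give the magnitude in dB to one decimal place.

30.6 dB

|j120| = 120
|j120 + 120| = √(120² + 120²) = 169.7
|H(j120)| = 48 × 120 / 169.7 = 33.941
20 log₁₀(33.941) = 30.61 dB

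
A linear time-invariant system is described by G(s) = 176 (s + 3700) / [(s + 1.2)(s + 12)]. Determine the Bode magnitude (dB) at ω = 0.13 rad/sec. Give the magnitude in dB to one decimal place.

|j0.13 + 3700| = √(0.13² + 3700²) = 3700
|j0.13 + 1.2| = √(0.13² + 1.2²) = 1.207
|j0.13 + 12| = √(0.13² + 12²) = 12
|G(j0.13)| = 176 × 3700 / (1.207 × 12) = 44957
20 log₁₀(44957) = 93.06 dB

93.1 dB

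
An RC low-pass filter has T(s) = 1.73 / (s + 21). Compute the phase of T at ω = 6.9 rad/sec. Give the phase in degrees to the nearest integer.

-18°

∠(j6.9 + 21) = arctan(6.9/21) = 18.19°
∠T(j6.9) = −18.19° = -18.19°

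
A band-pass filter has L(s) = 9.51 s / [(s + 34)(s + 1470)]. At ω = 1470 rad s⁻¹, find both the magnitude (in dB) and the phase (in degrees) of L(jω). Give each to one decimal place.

|j1470| = 1470
|j1470 + 34| = √(1470² + 34²) = 1470
|j1470 + 1470| = √(1470² + 1470²) = 2079
|L(j1470)| = 9.51 × 1470 / (1470 × 2079) = 0.0045733
20 log₁₀(0.0045733) = -46.80 dB
∠(j1470) = 90.00°
∠(j1470 + 34) = arctan(1470/34) = 88.68°
∠(j1470 + 1470) = arctan(1470/1470) = 45.00°
∠L(j1470) = 90.00° − (88.68° + 45.00°) = -43.68°

|L| = -46.8 dB, ∠L = -43.7°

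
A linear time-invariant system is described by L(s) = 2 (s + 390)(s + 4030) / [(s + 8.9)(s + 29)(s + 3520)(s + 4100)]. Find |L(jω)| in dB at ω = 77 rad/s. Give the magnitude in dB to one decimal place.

|j77 + 390| = √(77² + 390²) = 397.5
|j77 + 4030| = √(77² + 4030²) = 4031
|j77 + 8.9| = √(77² + 8.9²) = 77.51
|j77 + 29| = √(77² + 29²) = 82.28
|j77 + 3520| = √(77² + 3520²) = 3521
|j77 + 4100| = √(77² + 4100²) = 4101
|L(j77)| = 2 × 397.5 × 4031 / (77.51 × 82.28 × 3521 × 4101) = 3.4802e-05
20 log₁₀(3.4802e-05) = -89.17 dB

-89.2 dB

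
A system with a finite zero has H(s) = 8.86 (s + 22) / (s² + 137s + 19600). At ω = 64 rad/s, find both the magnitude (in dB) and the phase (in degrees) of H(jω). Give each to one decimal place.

|H| = -29.5 dB, ∠H = 41.5°

|j64 + 22| = √(64² + 22²) = 67.68
|(j64)² + 137(j64) + 19600| = |15504 + j8768| = 1.781e+04
|H(j64)| = 8.86 × 67.68 / 1.781e+04 = 0.033664
20 log₁₀(0.033664) = -29.46 dB
∠(j64 + 22) = arctan(64/22) = 71.03°
∠[(j64)² + 137(j64) + 19600] = ∠[15504 + j8768] = 29.49°
∠H(j64) = 71.03° − 29.49° = 41.54°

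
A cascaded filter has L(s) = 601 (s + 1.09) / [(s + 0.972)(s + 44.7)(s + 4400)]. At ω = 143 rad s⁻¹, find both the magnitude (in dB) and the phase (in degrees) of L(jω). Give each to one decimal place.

|j143 + 1.09| = √(143² + 1.09²) = 143
|j143 + 0.972| = √(143² + 0.972²) = 143
|j143 + 44.7| = √(143² + 44.7²) = 149.8
|j143 + 4400| = √(143² + 4400²) = 4402
|L(j143)| = 601 × 143 / (143 × 149.8 × 4402) = 0.0009112
20 log₁₀(0.0009112) = -60.81 dB
∠(j143 + 1.09) = arctan(143/1.09) = 89.56°
∠(j143 + 0.972) = arctan(143/0.972) = 89.61°
∠(j143 + 44.7) = arctan(143/44.7) = 72.64°
∠(j143 + 4400) = arctan(143/4400) = 1.86°
∠L(j143) = 89.56° − (89.61° + 72.64° + 1.86°) = -74.55°

|L| = -60.8 dB, ∠L = -74.6°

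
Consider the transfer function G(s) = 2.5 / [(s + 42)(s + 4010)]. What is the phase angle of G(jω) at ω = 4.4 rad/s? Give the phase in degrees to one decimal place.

∠(j4.4 + 42) = arctan(4.4/42) = 5.98°
∠(j4.4 + 4010) = arctan(4.4/4010) = 0.06°
∠G(j4.4) = − (5.98° + 0.06°) = -6.04°

-6.0 deg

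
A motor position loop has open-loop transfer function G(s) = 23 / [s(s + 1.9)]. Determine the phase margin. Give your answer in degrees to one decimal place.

Gain crossover: |G(jω)| = 1 at ω ≈ 4.61 rad/s.
∠G(j4.61) = −90° − arctan(4.61/1.9) ≈ -157.61°
PM = 180° + (-157.61°) = 22.39°

22.4°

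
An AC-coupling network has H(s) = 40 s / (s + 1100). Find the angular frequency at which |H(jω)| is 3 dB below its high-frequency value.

For a single-pole high-pass, the −3 dB point is at the pole: ω = 1100 rad/s.

1100 rad/s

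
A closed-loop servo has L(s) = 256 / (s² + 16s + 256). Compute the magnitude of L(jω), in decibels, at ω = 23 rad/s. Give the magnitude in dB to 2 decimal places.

-5.06 dB

|(j23)² + 16(j23) + 256| = |-273 + j368| = 458.2
|L(j23)| = 256 / 458.2 = 0.5587
20 log₁₀(0.5587) = -5.056 dB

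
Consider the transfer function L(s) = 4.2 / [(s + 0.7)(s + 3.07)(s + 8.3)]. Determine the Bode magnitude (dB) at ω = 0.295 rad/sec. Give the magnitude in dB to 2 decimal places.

|j0.295 + 0.7| = √(0.295² + 0.7²) = 0.7596
|j0.295 + 3.07| = √(0.295² + 3.07²) = 3.084
|j0.295 + 8.3| = √(0.295² + 8.3²) = 8.305
|L(j0.295)| = 4.2 / (0.7596 × 3.084 × 8.305) = 0.21586
20 log₁₀(0.21586) = -13.317 dB

-13.32 dB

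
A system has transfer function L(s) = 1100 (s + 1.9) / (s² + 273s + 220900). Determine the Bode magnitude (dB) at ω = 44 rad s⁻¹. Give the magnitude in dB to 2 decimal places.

-13.12 dB

|j44 + 1.9| = √(44² + 1.9²) = 44.04
|(j44)² + 273(j44) + 220900| = |2.1896e+05 + j12012| = 2.193e+05
|L(j44)| = 1100 × 44.04 / 2.193e+05 = 0.22091
20 log₁₀(0.22091) = -13.116 dB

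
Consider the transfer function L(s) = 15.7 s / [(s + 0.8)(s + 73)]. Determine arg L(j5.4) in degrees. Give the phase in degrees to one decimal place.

∠(j5.4) = 90.00°
∠(j5.4 + 0.8) = arctan(5.4/0.8) = 81.57°
∠(j5.4 + 73) = arctan(5.4/73) = 4.23°
∠L(j5.4) = 90.00° − (81.57° + 4.23°) = 4.20°

4.2 deg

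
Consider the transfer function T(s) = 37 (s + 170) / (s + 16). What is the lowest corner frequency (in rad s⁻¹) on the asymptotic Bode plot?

Break frequencies occur at each pole and zero magnitude: 16 rad s⁻¹, 170 rad s⁻¹.
The lowest is 16 rad s⁻¹.

16 rad s⁻¹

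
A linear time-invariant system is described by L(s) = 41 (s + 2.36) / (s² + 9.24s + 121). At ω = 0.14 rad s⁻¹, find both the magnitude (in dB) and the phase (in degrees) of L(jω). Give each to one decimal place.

|j0.14 + 2.36| = √(0.14² + 2.36²) = 2.364
|(j0.14)² + 9.24(j0.14) + 121| = |120.98 + j1.2936| = 121
|L(j0.14)| = 41 × 2.364 / 121 = 0.80116
20 log₁₀(0.80116) = -1.93 dB
∠(j0.14 + 2.36) = arctan(0.14/2.36) = 3.39°
∠[(j0.14)² + 9.24(j0.14) + 121] = ∠[120.98 + j1.2936] = 0.61°
∠L(j0.14) = 3.39° − 0.61° = 2.78°

|L| = -1.9 dB, ∠L = 2.8°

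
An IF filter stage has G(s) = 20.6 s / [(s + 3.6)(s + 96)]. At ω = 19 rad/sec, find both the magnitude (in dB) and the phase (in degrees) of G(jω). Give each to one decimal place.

|j19| = 19
|j19 + 3.6| = √(19² + 3.6²) = 19.34
|j19 + 96| = √(19² + 96²) = 97.86
|G(j19)| = 20.6 × 19 / (19.34 × 97.86) = 0.20682
20 log₁₀(0.20682) = -13.69 dB
∠(j19) = 90.00°
∠(j19 + 3.6) = arctan(19/3.6) = 79.27°
∠(j19 + 96) = arctan(19/96) = 11.20°
∠G(j19) = 90.00° − (79.27° + 11.20°) = -0.47°

|G| = -13.7 dB, ∠G = -0.5 deg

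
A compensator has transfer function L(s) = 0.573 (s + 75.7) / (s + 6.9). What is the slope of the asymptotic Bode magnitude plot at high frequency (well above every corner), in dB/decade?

0 dB/decade

With 1 zero and 1 pole, the high-frequency asymptotic slope is 20 × (1 − 1) = 0 dB/decade.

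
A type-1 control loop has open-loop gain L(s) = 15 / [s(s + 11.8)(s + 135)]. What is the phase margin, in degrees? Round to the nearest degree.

Gain crossover: |L(jω)| = 1 at ω ≈ 0.00942 rad/sec.
∠L(j0.00942) = −90° − arctan(0.00942/11.8) − arctan(0.00942/135) ≈ -90.05°
PM = 180° + (-90.05°) = 89.95°

90 deg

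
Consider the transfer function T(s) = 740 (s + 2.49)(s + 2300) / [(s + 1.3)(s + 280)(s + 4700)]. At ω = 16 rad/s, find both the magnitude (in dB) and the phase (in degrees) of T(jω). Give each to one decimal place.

|T| = 2.3 dB, ∠T = -7.3°

|j16 + 2.49| = √(16² + 2.49²) = 16.19
|j16 + 2300| = √(16² + 2300²) = 2300
|j16 + 1.3| = √(16² + 1.3²) = 16.05
|j16 + 280| = √(16² + 280²) = 280.5
|j16 + 4700| = √(16² + 4700²) = 4700
|T(j16)| = 740 × 16.19 × 2300 / (16.05 × 280.5 × 4700) = 1.3025
20 log₁₀(1.3025) = 2.30 dB
∠(j16 + 2.49) = arctan(16/2.49) = 81.15°
∠(j16 + 2300) = arctan(16/2300) = 0.40°
∠(j16 + 1.3) = arctan(16/1.3) = 85.35°
∠(j16 + 280) = arctan(16/280) = 3.27°
∠(j16 + 4700) = arctan(16/4700) = 0.20°
∠T(j16) = 81.15° + 0.40° − (85.35° + 3.27° + 0.20°) = -7.27°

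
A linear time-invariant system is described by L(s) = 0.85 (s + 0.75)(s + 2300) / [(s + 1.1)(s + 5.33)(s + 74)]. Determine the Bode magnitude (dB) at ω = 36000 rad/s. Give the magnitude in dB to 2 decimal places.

|j36000 + 0.75| = √(36000² + 0.75²) = 3.6e+04
|j36000 + 2300| = √(36000² + 2300²) = 3.607e+04
|j36000 + 1.1| = √(36000² + 1.1²) = 3.6e+04
|j36000 + 5.33| = √(36000² + 5.33²) = 3.6e+04
|j36000 + 74| = √(36000² + 74²) = 3.6e+04
|L(j36000)| = 0.85 × 3.6e+04 × 3.607e+04 / (3.6e+04 × 3.6e+04 × 3.6e+04) = 2.3659e-05
20 log₁₀(2.3659e-05) = -92.520 dB

-92.52 dB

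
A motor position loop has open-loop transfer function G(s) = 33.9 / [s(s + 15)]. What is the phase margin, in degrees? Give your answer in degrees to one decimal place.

81.5°

Gain crossover: |G(jω)| = 1 at ω ≈ 2.24 rad s⁻¹.
∠G(j2.24) = −90° − arctan(2.24/15) ≈ -98.48°
PM = 180° + (-98.48°) = 81.52°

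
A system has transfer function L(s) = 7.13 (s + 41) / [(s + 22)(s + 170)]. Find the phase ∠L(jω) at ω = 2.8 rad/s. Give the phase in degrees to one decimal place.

∠(j2.8 + 41) = arctan(2.8/41) = 3.91°
∠(j2.8 + 22) = arctan(2.8/22) = 7.25°
∠(j2.8 + 170) = arctan(2.8/170) = 0.94°
∠L(j2.8) = 3.91° − (7.25° + 0.94°) = -4.29°

-4.3°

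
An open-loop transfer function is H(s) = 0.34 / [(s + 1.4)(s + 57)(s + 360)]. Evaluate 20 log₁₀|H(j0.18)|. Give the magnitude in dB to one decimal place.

|j0.18 + 1.4| = √(0.18² + 1.4²) = 1.412
|j0.18 + 57| = √(0.18² + 57²) = 57
|j0.18 + 360| = √(0.18² + 360²) = 360
|H(j0.18)| = 0.34 / (1.412 × 57 × 360) = 1.1738e-05
20 log₁₀(1.1738e-05) = -98.61 dB

-98.6 dB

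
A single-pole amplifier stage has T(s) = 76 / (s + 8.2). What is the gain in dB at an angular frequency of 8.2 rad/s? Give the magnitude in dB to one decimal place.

16.3 dB

|j8.2 + 8.2| = √(8.2² + 8.2²) = 11.6
|T(j8.2)| = 76 / 11.6 = 6.5537
20 log₁₀(6.5537) = 16.33 dB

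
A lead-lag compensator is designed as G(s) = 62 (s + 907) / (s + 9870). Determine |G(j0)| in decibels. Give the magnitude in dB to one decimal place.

G(0) = 62 × 907 / 9870 = 5.6975
20 log₁₀(5.6975) = 15.11 dB

15.1 dB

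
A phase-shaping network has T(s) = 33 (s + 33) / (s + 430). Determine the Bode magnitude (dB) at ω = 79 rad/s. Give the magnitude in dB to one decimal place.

|j79 + 33| = √(79² + 33²) = 85.62
|j79 + 430| = √(79² + 430²) = 437.2
|T(j79)| = 33 × 85.62 / 437.2 = 6.4623
20 log₁₀(6.4623) = 16.21 dB

16.2 dB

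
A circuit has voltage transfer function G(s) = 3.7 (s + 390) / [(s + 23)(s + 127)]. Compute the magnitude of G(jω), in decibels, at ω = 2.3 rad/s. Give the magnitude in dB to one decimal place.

|j2.3 + 390| = √(2.3² + 390²) = 390
|j2.3 + 23| = √(2.3² + 23²) = 23.11
|j2.3 + 127| = √(2.3² + 127²) = 127
|G(j2.3)| = 3.7 × 390 / (23.11 × 127) = 0.49149
20 log₁₀(0.49149) = -6.17 dB

-6.2 dB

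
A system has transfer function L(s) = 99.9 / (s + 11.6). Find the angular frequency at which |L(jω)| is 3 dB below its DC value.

For a single-pole low-pass, the −3 dB point is at the pole: ω = 11.6 rad/s.

11.6 rad/s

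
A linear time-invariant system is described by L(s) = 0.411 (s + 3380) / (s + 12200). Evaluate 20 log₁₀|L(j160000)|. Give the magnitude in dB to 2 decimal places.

|j160000 + 3380| = √(160000² + 3380²) = 1.6e+05
|j160000 + 12200| = √(160000² + 12200²) = 1.605e+05
|L(j160000)| = 0.411 × 1.6e+05 / 1.605e+05 = 0.4099
20 log₁₀(0.4099) = -7.746 dB

-7.75 dB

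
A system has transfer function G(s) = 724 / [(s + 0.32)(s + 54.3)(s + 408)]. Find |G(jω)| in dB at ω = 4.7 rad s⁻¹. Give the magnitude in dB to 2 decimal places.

-43.21 dB

|j4.7 + 0.32| = √(4.7² + 0.32²) = 4.711
|j4.7 + 54.3| = √(4.7² + 54.3²) = 54.5
|j4.7 + 408| = √(4.7² + 408²) = 408
|G(j4.7)| = 724 / (4.711 × 54.5 × 408) = 0.0069108
20 log₁₀(0.0069108) = -43.209 dB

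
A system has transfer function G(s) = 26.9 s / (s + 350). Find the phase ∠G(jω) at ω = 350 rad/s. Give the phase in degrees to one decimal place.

∠(j350) = 90.00°
∠(j350 + 350) = arctan(350/350) = 45.00°
∠G(j350) = 90.00° − 45.00° = 45.00°

45.0°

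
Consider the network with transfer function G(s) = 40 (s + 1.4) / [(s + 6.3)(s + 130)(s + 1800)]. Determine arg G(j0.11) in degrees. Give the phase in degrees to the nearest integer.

∠(j0.11 + 1.4) = arctan(0.11/1.4) = 4.49°
∠(j0.11 + 6.3) = arctan(0.11/6.3) = 1.00°
∠(j0.11 + 130) = arctan(0.11/130) = 0.05°
∠(j0.11 + 1800) = arctan(0.11/1800) = 0.00°
∠G(j0.11) = 4.49° − (1.00° + 0.05° + 0.00°) = 3.44°

3 deg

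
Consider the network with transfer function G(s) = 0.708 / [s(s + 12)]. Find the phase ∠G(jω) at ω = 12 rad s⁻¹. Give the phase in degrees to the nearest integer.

-135 deg

∠(j12 + 12) = arctan(12/12) = 45.00°
∠(j12) = 90.00°
∠G(j12) = − (45.00° + 90.00°) = -135.00°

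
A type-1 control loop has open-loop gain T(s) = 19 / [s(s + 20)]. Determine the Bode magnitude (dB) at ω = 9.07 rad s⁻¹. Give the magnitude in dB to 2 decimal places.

-20.41 dB

|j9.07 + 20| = √(9.07² + 20²) = 21.96
|j9.07| = 9.07
|T(j9.07)| = 19 / (21.96 × 9.07) = 0.09539
20 log₁₀(0.09539) = -20.410 dB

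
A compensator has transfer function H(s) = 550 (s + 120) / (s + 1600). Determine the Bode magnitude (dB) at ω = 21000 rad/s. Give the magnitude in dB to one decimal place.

|j21000 + 120| = √(21000² + 120²) = 2.1e+04
|j21000 + 1600| = √(21000² + 1600²) = 2.106e+04
|H(j21000)| = 550 × 2.1e+04 / 2.106e+04 = 548.42
20 log₁₀(548.42) = 54.78 dB

54.8 dB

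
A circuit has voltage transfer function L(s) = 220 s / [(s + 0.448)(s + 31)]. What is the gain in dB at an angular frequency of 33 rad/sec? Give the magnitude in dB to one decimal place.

|j33| = 33
|j33 + 0.448| = √(33² + 0.448²) = 33
|j33 + 31| = √(33² + 31²) = 45.28
|L(j33)| = 220 × 33 / (33 × 45.28) = 4.8585
20 log₁₀(4.8585) = 13.73 dB

13.7 dB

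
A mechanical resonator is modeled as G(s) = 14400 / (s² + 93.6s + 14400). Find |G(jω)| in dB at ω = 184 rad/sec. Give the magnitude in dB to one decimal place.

-5.1 dB

|(j184)² + 93.6(j184) + 14400| = |-19456 + j17222| = 2.598e+04
|G(j184)| = 14400 / 2.598e+04 = 0.5542
20 log₁₀(0.5542) = -5.13 dB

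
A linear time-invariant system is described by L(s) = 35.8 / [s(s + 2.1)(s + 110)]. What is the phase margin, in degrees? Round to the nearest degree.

Gain crossover: |L(jω)| = 1 at ω ≈ 0.155 rad/s.
∠L(j0.155) = −90° − arctan(0.155/2.1) − arctan(0.155/110) ≈ -94.29°
PM = 180° + (-94.29°) = 85.71°

86 deg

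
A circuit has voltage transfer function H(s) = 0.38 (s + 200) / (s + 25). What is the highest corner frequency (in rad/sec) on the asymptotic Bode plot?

Break frequencies occur at each pole and zero magnitude: 25 rad/sec, 200 rad/sec.
The highest is 200 rad/sec.

200 rad/sec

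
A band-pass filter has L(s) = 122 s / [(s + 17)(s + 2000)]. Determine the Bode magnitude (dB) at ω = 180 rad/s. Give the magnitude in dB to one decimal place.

-24.4 dB

|j180| = 180
|j180 + 17| = √(180² + 17²) = 180.8
|j180 + 2000| = √(180² + 2000²) = 2008
|L(j180)| = 122 × 180 / (180.8 × 2008) = 0.060485
20 log₁₀(0.060485) = -24.37 dB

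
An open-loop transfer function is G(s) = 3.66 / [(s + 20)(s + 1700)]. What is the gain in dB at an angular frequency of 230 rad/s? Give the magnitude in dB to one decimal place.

|j230 + 20| = √(230² + 20²) = 230.9
|j230 + 1700| = √(230² + 1700²) = 1715
|G(j230)| = 3.66 / (230.9 × 1715) = 9.2412e-06
20 log₁₀(9.2412e-06) = -100.69 dB

-100.7 dB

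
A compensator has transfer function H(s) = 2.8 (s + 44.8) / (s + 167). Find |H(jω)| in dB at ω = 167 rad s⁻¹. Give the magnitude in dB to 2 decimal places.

6.23 dB

|j167 + 44.8| = √(167² + 44.8²) = 172.9
|j167 + 167| = √(167² + 167²) = 236.2
|H(j167)| = 2.8 × 172.9 / 236.2 = 2.0499
20 log₁₀(2.0499) = 6.235 dB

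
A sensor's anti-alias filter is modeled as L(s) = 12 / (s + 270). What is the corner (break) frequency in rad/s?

270 rad/s

The single real pole at s = −270 gives a corner at ω = 270 rad/s.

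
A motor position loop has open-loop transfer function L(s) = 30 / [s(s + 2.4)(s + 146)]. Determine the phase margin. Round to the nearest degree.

Gain crossover: |L(jω)| = 1 at ω ≈ 0.0856 rad/sec.
∠L(j0.0856) = −90° − arctan(0.0856/2.4) − arctan(0.0856/146) ≈ -92.08°
PM = 180° + (-92.08°) = 87.92°

88°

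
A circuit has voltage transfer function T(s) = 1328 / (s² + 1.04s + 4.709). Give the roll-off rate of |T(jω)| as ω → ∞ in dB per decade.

With 0 zeros and 2 poles, the high-frequency asymptotic slope is 20 × (0 − 2) = -40 dB/decade.

-40 dB/decade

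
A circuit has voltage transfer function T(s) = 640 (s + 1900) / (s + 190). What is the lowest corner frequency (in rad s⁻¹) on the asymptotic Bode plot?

Break frequencies occur at each pole and zero magnitude: 190 rad s⁻¹, 1900 rad s⁻¹.
The lowest is 190 rad s⁻¹.

190 rad s⁻¹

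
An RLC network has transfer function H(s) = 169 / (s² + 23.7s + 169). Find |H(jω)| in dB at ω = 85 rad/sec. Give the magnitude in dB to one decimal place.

|(j85)² + 23.7(j85) + 169| = |-7056 + j2014.5| = 7338
|H(j85)| = 169 / 7338 = 0.023031
20 log₁₀(0.023031) = -32.75 dB

-32.8 dB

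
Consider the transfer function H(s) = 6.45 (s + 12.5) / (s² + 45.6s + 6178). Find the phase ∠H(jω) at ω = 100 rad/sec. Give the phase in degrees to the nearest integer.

-47°

∠(j100 + 12.5) = arctan(100/12.5) = 82.87°
∠[(j100)² + 45.6(j100) + 6178] = ∠[-3822 + j4560] = 129.97°
∠H(j100) = 82.87° − 129.97° = -47.09°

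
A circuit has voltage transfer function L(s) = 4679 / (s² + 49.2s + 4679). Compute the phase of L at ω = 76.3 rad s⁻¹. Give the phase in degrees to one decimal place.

∠[(j76.3)² + 49.2(j76.3) + 4679] = ∠[-1142.7 + j3754] = 106.93°
∠L(j76.3) = −106.93° = -106.93°

-106.9°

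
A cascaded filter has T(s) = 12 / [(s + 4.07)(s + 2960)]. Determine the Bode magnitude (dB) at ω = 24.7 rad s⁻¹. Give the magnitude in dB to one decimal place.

|j24.7 + 4.07| = √(24.7² + 4.07²) = 25.03
|j24.7 + 2960| = √(24.7² + 2960²) = 2960
|T(j24.7)| = 12 / (25.03 × 2960) = 0.00016194
20 log₁₀(0.00016194) = -75.81 dB

-75.8 dB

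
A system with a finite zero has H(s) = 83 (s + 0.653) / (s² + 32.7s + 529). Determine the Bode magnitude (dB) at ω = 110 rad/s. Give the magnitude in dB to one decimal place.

-2.5 dB

|j110 + 0.653| = √(110² + 0.653²) = 110
|(j110)² + 32.7(j110) + 529| = |-11571 + j3597| = 1.212e+04
|H(j110)| = 83 × 110 / 1.212e+04 = 0.75349
20 log₁₀(0.75349) = -2.46 dB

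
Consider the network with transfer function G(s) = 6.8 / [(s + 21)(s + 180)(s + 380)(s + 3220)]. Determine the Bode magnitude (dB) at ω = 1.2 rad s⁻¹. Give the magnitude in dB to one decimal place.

|j1.2 + 21| = √(1.2² + 21²) = 21.03
|j1.2 + 180| = √(1.2² + 180²) = 180
|j1.2 + 380| = √(1.2² + 380²) = 380
|j1.2 + 3220| = √(1.2² + 3220²) = 3220
|G(j1.2)| = 6.8 / (21.03 × 180 × 380 × 3220) = 1.4678e-09
20 log₁₀(1.4678e-09) = -176.67 dB

-176.7 dB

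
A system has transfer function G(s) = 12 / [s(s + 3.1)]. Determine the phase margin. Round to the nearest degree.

47 deg

Gain crossover: |G(jω)| = 1 at ω ≈ 2.85 rad s⁻¹.
∠G(j2.85) = −90° − arctan(2.85/3.1) ≈ -132.59°
PM = 180° + (-132.59°) = 47.41°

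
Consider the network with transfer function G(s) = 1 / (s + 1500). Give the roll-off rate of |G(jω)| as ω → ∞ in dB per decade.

-20 dB/decade

With 0 zeros and 1 pole, the high-frequency asymptotic slope is 20 × (0 − 1) = -20 dB/decade.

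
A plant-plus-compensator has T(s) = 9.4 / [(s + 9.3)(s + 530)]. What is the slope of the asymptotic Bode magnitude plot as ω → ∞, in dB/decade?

-40 dB/decade

With 0 zeros and 2 poles, the high-frequency asymptotic slope is 20 × (0 − 2) = -40 dB/decade.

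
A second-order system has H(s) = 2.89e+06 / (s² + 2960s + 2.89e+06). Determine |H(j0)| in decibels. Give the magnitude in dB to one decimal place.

H(0) = 2.89e+06 / 2.89e+06 = 1
20 log₁₀(1) = 0.00 dB

0.0 dB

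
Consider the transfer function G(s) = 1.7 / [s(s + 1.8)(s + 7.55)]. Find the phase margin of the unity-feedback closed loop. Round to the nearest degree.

85 deg

Gain crossover: |G(jω)| = 1 at ω ≈ 0.125 rad/s.
∠G(j0.125) = −90° − arctan(0.125/1.8) − arctan(0.125/7.55) ≈ -94.91°
PM = 180° + (-94.91°) = 85.09°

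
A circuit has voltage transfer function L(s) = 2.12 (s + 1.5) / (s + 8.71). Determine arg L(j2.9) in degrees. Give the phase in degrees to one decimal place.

44.2°

∠(j2.9 + 1.5) = arctan(2.9/1.5) = 62.65°
∠(j2.9 + 8.71) = arctan(2.9/8.71) = 18.42°
∠L(j2.9) = 62.65° − 18.42° = 44.23°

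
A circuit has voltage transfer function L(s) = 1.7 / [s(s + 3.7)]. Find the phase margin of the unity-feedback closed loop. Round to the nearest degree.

83°

Gain crossover: |L(jω)| = 1 at ω ≈ 0.456 rad/s.
∠L(j0.456) = −90° − arctan(0.456/3.7) ≈ -97.03°
PM = 180° + (-97.03°) = 82.97°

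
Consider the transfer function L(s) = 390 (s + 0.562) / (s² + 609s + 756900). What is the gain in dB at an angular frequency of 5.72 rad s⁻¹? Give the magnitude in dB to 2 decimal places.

-50.57 dB

|j5.72 + 0.562| = √(5.72² + 0.562²) = 5.748
|(j5.72)² + 609(j5.72) + 756900| = |7.5687e+05 + j3483.5| = 7.569e+05
|L(j5.72)| = 390 × 5.748 / 7.569e+05 = 0.0029616
20 log₁₀(0.0029616) = -50.570 dB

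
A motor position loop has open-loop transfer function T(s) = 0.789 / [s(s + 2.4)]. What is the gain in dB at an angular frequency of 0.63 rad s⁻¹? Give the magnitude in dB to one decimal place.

|j0.63 + 2.4| = √(0.63² + 2.4²) = 2.481
|j0.63| = 0.63
|T(j0.63)| = 0.789 / (2.481 × 0.63) = 0.50473
20 log₁₀(0.50473) = -5.94 dB

-5.9 dB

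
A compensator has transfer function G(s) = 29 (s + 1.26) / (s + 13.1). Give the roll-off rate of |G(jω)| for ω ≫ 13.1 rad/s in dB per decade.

0 dB/decade

With 1 zero and 1 pole, the high-frequency asymptotic slope is 20 × (1 − 1) = 0 dB/decade.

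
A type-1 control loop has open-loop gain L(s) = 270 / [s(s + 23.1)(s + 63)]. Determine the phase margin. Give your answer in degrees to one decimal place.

Gain crossover: |L(jω)| = 1 at ω ≈ 0.186 rad/s.
∠L(j0.186) = −90° − arctan(0.186/23.1) − arctan(0.186/63) ≈ -90.63°
PM = 180° + (-90.63°) = 89.37°

89.4 deg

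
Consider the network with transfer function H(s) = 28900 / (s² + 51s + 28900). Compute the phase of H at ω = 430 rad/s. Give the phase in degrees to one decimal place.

-172.0 deg

∠[(j430)² + 51(j430) + 28900] = ∠[-1.56e+05 + j21930] = 172.00°
∠H(j430) = −172.00° = -172.00°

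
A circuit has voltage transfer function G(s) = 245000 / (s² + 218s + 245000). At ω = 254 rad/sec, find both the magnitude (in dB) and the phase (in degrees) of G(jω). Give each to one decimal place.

|(j254)² + 218(j254) + 245000| = |1.8048e+05 + j55372| = 1.888e+05
|G(j254)| = 245000 / 1.888e+05 = 1.2978
20 log₁₀(1.2978) = 2.26 dB
∠[(j254)² + 218(j254) + 245000] = ∠[1.8048e+05 + j55372] = 17.06°
∠G(j254) = −17.06° = -17.06°

|G| = 2.3 dB, ∠G = -17.1°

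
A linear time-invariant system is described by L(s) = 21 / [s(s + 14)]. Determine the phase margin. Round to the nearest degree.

Gain crossover: |L(jω)| = 1 at ω ≈ 1.49 rad s⁻¹.
∠L(j1.49) = −90° − arctan(1.49/14) ≈ -96.08°
PM = 180° + (-96.08°) = 83.92°

84°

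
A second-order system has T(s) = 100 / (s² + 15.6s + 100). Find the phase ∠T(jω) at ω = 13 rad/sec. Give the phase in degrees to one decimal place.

∠[(j13)² + 15.6(j13) + 100] = ∠[-69 + j202.8] = 108.79°
∠T(j13) = −108.79° = -108.79°

-108.8°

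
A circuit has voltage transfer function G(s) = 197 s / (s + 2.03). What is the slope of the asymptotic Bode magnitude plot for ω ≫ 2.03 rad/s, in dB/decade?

With 1 zero and 1 pole, the high-frequency asymptotic slope is 20 × (1 − 1) = 0 dB/decade.

0 dB/decade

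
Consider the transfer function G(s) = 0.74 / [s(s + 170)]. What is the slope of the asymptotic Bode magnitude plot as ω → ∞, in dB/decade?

With 0 zeros and 2 poles, the high-frequency asymptotic slope is 20 × (0 − 2) = -40 dB/decade.

-40 dB/decade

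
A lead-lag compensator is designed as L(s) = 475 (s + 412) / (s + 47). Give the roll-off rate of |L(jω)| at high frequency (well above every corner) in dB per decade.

0 dB/decade

With 1 zero and 1 pole, the high-frequency asymptotic slope is 20 × (1 − 1) = 0 dB/decade.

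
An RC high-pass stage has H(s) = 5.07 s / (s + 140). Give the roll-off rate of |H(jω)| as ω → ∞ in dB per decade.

0 dB/decade

With 1 zero and 1 pole, the high-frequency asymptotic slope is 20 × (1 − 1) = 0 dB/decade.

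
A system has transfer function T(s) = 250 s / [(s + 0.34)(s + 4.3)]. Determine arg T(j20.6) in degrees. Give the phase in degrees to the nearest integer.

∠(j20.6) = 90.00°
∠(j20.6 + 0.34) = arctan(20.6/0.34) = 89.05°
∠(j20.6 + 4.3) = arctan(20.6/4.3) = 78.21°
∠T(j20.6) = 90.00° − (89.05° + 78.21°) = -77.26°

-77°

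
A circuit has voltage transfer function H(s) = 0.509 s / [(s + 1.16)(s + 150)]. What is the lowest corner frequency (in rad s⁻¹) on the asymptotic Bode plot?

1.16 rad s⁻¹

Break frequencies occur at each pole and zero magnitude: 1.16 rad s⁻¹, 150 rad s⁻¹.
The lowest is 1.16 rad s⁻¹.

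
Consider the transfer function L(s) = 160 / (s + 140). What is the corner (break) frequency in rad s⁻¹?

140 rad s⁻¹

The single real pole at s = −140 gives a corner at ω = 140 rad s⁻¹.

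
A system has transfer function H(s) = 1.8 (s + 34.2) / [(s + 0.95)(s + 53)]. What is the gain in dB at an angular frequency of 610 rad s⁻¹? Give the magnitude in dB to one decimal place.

-50.6 dB

|j610 + 34.2| = √(610² + 34.2²) = 611
|j610 + 0.95| = √(610² + 0.95²) = 610
|j610 + 53| = √(610² + 53²) = 612.3
|H(j610)| = 1.8 × 611 / (610 × 612.3) = 0.0029444
20 log₁₀(0.0029444) = -50.62 dB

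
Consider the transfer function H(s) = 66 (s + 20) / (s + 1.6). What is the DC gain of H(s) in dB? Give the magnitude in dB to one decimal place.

58.3 dB

H(0) = 66 × 20 / 1.6 = 825
20 log₁₀(825) = 58.33 dB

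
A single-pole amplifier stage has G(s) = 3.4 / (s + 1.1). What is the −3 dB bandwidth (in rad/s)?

For a single-pole low-pass, the −3 dB point is at the pole: ω = 1.1 rad/s.

1.1 rad/s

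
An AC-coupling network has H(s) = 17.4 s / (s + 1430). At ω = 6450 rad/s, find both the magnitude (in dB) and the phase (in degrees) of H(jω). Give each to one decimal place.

|j6450| = 6450
|j6450 + 1430| = √(6450² + 1430²) = 6607
|H(j6450)| = 17.4 × 6450 / 6607 = 16.988
20 log₁₀(16.988) = 24.60 dB
∠(j6450) = 90.00°
∠(j6450 + 1430) = arctan(6450/1430) = 77.50°
∠H(j6450) = 90.00° − 77.50° = 12.50°

|H| = 24.6 dB, ∠H = 12.5°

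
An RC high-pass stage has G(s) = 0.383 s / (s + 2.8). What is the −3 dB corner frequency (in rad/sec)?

For a single-pole high-pass, the −3 dB point is at the pole: ω = 2.8 rad/sec.

2.8 rad/sec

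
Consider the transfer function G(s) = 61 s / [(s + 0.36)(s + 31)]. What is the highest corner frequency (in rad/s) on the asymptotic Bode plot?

31 rad/s

Break frequencies occur at each pole and zero magnitude: 0.36 rad/s, 31 rad/s.
The highest is 31 rad/s.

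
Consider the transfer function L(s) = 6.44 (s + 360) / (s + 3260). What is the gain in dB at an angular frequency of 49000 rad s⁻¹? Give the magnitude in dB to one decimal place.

16.2 dB

|j49000 + 360| = √(49000² + 360²) = 4.9e+04
|j49000 + 3260| = √(49000² + 3260²) = 4.911e+04
|L(j49000)| = 6.44 × 4.9e+04 / 4.911e+04 = 6.426
20 log₁₀(6.426) = 16.16 dB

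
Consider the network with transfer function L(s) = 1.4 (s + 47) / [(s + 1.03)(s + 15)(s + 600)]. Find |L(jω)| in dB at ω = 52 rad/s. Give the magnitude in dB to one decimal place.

|j52 + 47| = √(52² + 47²) = 70.09
|j52 + 1.03| = √(52² + 1.03²) = 52.01
|j52 + 15| = √(52² + 15²) = 54.12
|j52 + 600| = √(52² + 600²) = 602.2
|L(j52)| = 1.4 × 70.09 / (52.01 × 54.12 × 602.2) = 5.7886e-05
20 log₁₀(5.7886e-05) = -84.75 dB

-84.7 dB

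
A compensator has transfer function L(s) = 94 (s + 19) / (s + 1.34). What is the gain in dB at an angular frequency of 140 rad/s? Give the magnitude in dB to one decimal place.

39.5 dB

|j140 + 19| = √(140² + 19²) = 141.3
|j140 + 1.34| = √(140² + 1.34²) = 140
|L(j140)| = 94 × 141.3 / 140 = 94.857
20 log₁₀(94.857) = 39.54 dB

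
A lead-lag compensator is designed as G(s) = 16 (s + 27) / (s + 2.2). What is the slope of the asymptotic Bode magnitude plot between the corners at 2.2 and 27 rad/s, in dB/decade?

-20 dB/decade

In this band the factors already past their corner are: pole at 2.2; net slope = -20 dB/decade.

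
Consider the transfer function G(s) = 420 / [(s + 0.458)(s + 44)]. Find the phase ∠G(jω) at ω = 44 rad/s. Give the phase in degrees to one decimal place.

∠(j44 + 0.458) = arctan(44/0.458) = 89.40°
∠(j44 + 44) = arctan(44/44) = 45.00°
∠G(j44) = − (89.40° + 45.00°) = -134.40°

-134.4°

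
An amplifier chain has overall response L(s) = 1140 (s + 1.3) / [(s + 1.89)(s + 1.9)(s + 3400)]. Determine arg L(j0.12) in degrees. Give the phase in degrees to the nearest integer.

∠(j0.12 + 1.3) = arctan(0.12/1.3) = 5.27°
∠(j0.12 + 1.89) = arctan(0.12/1.89) = 3.63°
∠(j0.12 + 1.9) = arctan(0.12/1.9) = 3.61°
∠(j0.12 + 3400) = arctan(0.12/3400) = 0.00°
∠L(j0.12) = 5.27° − (3.63° + 3.61° + 0.00°) = -1.97°

-2°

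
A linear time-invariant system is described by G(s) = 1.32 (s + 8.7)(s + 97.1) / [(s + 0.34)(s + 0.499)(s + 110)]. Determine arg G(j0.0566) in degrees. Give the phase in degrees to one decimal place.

∠(j0.0566 + 8.7) = arctan(0.0566/8.7) = 0.37°
∠(j0.0566 + 97.1) = arctan(0.0566/97.1) = 0.03°
∠(j0.0566 + 0.34) = arctan(0.0566/0.34) = 9.45°
∠(j0.0566 + 0.499) = arctan(0.0566/0.499) = 6.47°
∠(j0.0566 + 110) = arctan(0.0566/110) = 0.03°
∠G(j0.0566) = 0.37° + 0.03° − (9.45° + 6.47° + 0.03°) = -15.55°

-15.5°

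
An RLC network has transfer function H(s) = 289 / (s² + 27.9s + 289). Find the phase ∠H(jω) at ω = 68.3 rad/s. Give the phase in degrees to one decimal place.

∠[(j68.3)² + 27.9(j68.3) + 289] = ∠[-4375.9 + j1905.6] = 156.47°
∠H(j68.3) = −156.47° = -156.47°

-156.5°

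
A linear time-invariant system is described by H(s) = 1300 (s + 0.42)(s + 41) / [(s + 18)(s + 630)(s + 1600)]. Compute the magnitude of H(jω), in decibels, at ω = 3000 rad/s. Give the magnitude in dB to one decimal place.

-8.5 dB

|j3000 + 0.42| = √(3000² + 0.42²) = 3000
|j3000 + 41| = √(3000² + 41²) = 3000
|j3000 + 18| = √(3000² + 18²) = 3000
|j3000 + 630| = √(3000² + 630²) = 3065
|j3000 + 1600| = √(3000² + 1600²) = 3400
|H(j3000)| = 1300 × 3000 × 3000 / (3000 × 3065 × 3400) = 0.37422
20 log₁₀(0.37422) = -8.54 dB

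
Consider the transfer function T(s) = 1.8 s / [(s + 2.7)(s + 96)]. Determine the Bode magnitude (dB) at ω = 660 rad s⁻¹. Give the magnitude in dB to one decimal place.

|j660| = 660
|j660 + 2.7| = √(660² + 2.7²) = 660
|j660 + 96| = √(660² + 96²) = 666.9
|T(j660)| = 1.8 × 660 / (660 × 666.9) = 0.0026988
20 log₁₀(0.0026988) = -51.38 dB

-51.4 dB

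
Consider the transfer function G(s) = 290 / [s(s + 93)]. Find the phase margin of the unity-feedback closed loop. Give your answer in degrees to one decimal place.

Gain crossover: |G(jω)| = 1 at ω ≈ 3.12 rad/s.
∠G(j3.12) = −90° − arctan(3.12/93) ≈ -91.92°
PM = 180° + (-91.92°) = 88.08°

88.1°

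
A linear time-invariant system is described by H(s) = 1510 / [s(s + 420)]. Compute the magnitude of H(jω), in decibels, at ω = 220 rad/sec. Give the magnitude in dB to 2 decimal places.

-36.79 dB

|j220 + 420| = √(220² + 420²) = 474.1
|j220| = 220
|H(j220)| = 1510 / (474.1 × 220) = 0.014476
20 log₁₀(0.014476) = -36.787 dB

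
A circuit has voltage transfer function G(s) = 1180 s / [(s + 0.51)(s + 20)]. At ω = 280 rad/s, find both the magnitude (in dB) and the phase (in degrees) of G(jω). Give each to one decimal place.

|G| = 12.5 dB, ∠G = -85.8 deg

|j280| = 280
|j280 + 0.51| = √(280² + 0.51²) = 280
|j280 + 20| = √(280² + 20²) = 280.7
|G(j280)| = 1180 × 280 / (280 × 280.7) = 4.2036
20 log₁₀(4.2036) = 12.47 dB
∠(j280) = 90.00°
∠(j280 + 0.51) = arctan(280/0.51) = 89.90°
∠(j280 + 20) = arctan(280/20) = 85.91°
∠G(j280) = 90.00° − (89.90° + 85.91°) = -85.81°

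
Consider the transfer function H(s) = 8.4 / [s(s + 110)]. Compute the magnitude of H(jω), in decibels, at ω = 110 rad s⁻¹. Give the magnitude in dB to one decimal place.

|j110 + 110| = √(110² + 110²) = 155.6
|j110| = 110
|H(j110)| = 8.4 / (155.6 × 110) = 0.00049088
20 log₁₀(0.00049088) = -66.18 dB

-66.2 dB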